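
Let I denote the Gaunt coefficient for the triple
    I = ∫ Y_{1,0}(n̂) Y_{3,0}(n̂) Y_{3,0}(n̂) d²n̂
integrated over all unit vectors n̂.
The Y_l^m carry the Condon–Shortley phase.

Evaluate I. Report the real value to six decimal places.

Σlᵢ=7 odd — θ-integrand is odd under cosθ→−cosθ; I=0

0.000000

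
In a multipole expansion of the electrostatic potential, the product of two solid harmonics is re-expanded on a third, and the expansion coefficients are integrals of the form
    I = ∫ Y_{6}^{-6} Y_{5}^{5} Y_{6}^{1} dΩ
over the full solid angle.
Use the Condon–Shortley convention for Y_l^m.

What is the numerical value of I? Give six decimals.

l₁+l₂+l₃=17 is odd: 3j(l;000)=0 ⇒ I=0

0.000000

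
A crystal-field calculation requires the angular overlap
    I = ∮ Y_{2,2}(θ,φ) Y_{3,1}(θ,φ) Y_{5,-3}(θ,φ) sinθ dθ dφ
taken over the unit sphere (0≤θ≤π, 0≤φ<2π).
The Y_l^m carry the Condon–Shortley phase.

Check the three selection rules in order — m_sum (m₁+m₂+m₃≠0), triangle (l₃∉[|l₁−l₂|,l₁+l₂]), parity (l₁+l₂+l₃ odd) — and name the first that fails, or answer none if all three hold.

none

Σmᵢ = 0  ✓
l₃∈[|l₁−l₂|,l₁+l₂]=[1,5], have l₃=5  ✓
Σlᵢ = 10 ⇒ even  ✓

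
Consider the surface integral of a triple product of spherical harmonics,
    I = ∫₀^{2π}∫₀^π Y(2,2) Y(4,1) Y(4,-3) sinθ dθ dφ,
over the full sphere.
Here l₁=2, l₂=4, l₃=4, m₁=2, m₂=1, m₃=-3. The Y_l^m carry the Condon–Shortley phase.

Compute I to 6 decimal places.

0.159270

Rules hold: Σm=0, L=10 even, 2≤4≤6.
N = 5·9·9 = 405
Δ = 2!·2!·6!/11! = 1/13860
Racah Σ t=0..2: t=0:+1/192 t=1:−1/36 t=2:+1/192 = -5/288
⇒ 3j(2 4 4; 0 0 0)² = 20/693, sgn -1
Racah Σ t=0..0: t=0:+1/480 = 1/480
⇒ 3j(2 4 4; 2 1 -3)² = 3/110, sgn -1
4πI² = N·(3j₀)²·(3jₘ)² = 270/847
I = +1·√(0.318772/4π) = 0.15927046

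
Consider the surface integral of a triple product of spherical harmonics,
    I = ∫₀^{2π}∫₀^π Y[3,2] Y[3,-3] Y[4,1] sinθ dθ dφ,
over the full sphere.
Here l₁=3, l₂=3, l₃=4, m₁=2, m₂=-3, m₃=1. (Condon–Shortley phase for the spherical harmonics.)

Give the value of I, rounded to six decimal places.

Rules hold: Σm=0, L=10 even, 0≤4≤6.
N = 7·7·9 = 441
Δ = 2!·4!·4!/11! = 1/34650
Racah Σ t=0..2: t=0:+1/72 t=1:−1/16 t=2:+1/72 = -5/144
⇒ 3j(3 3 4; 0 0 0)² = 2/77, sgn -1
Racah Σ t=0..0: t=0:+1/288 = 1/288
⇒ 3j(3 3 4; 2 -3 1)² = 5/231, sgn -1
4πI² = N·(3j₀)²·(3jₘ)² = 30/121
I = +1·√(0.247934/4π) = 0.14046335

0.140463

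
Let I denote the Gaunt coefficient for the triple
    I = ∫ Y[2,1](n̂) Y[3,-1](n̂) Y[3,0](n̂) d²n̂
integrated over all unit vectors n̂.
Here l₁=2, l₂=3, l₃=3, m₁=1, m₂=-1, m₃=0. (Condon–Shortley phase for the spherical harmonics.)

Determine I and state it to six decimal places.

m-sum 0 ✓  L=8 even ✓  1≤3≤5 ✓
Π(2lᵢ+1) = 5×7×7 = 245
triangle coeff Δ(2,3,3) = 1/3780
Σ_t [0,2]: t=0:+1/24 t=1:−1/4 t=2:+1/24 = -1/6
(3j)²=4/105 [(2 3 3; 0 0 0)], sign=+1
Σ_t [0,1]: t=0:+1/8 t=1:−1/12 = 1/24
(3j)²=1/210 [(2 3 3; 1 -1 0)], sign=-1
⇒ 4πI² = 2/45
I = (-1)√(2/45/(4π)) = -0.05947080

-0.059471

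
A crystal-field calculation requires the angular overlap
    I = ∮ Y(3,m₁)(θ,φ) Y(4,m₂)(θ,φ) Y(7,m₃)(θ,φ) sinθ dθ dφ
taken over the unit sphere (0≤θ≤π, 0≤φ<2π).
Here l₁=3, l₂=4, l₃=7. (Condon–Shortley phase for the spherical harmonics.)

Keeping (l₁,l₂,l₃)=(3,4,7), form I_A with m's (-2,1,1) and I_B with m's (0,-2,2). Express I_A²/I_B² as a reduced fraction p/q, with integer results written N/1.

Shared (l₁,l₂,l₃)=(3,4,7): N and (l;000)² cancel in I_A²/I_B².
A: Δ = 0!·6!·8!/15! = 1/45045; Racah Σ t=0..0: t=0:+1/86400 = 1/86400; ⇒ 3j(3 4 7; -2 1 1)² = 16/2145, sgn +1
B: Δ = 0!·6!·8!/15! = 1/45045; Racah Σ t=0..0: t=0:+1/51840 = 1/51840; ⇒ 3j(3 4 7; 0 -2 2)² = 8/429, sgn -1
I_A²/I_B² = (16/2145)/(8/429) = 2/5

2/5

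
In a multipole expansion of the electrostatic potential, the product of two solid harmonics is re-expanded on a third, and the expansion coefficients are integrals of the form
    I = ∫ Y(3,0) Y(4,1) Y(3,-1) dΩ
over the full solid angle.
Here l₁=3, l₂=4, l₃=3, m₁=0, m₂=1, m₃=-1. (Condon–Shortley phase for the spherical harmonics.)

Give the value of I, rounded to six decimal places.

m-sum 0 ✓  L=10 even ✓  1≤3≤7 ✓
Π(2lᵢ+1) = 7×9×7 = 441
triangle coeff Δ(3,4,3) = 1/34650
Σ_t [1,3]: t=1:−1/72 t=2:+1/16 t=3:−1/72 = 5/144
(3j)²=2/77 [(3 4 3; 0 0 0)], sign=-1
Σ_t [1,3]: t=1:−1/288 t=2:+1/24 t=3:−1/48 = 5/288
(3j)²=5/462 [(3 4 3; 0 1 -1)], sign=+1
⇒ 4πI² = 15/121
I = (-1)√(15/121/(4π)) = -0.09932258

-0.099323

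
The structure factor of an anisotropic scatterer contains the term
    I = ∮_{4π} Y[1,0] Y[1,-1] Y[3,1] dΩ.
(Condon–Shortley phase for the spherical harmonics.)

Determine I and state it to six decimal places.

0.000000

l₃=3 ∉ [0,2] — triangle fails ⇒ I = 0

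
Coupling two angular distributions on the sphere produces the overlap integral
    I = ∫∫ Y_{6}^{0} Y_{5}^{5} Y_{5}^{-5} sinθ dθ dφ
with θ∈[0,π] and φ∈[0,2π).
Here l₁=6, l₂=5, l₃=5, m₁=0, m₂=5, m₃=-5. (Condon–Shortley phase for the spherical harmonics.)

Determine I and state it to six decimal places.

Rules hold: Σm=0, L=16 even, 1≤5≤11.
N = 13·11·11 = 1573
Δ = 6!·6!·4!/17! = 1/28588560
Racah Σ t=1..5: t=1:−1/345600 t=2:+1/13824 t=3:−1/5184 t=4:+1/13824 t=5:−1/345600 = -7/129600
⇒ 3j(6 5 5; 0 0 0)² = 80/7293, sgn +1
Racah Σ t=6..6: t=6:+1/12441600 = 1/12441600
⇒ 3j(6 5 5; 0 5 -5)² = 15/9724, sgn +1
4πI² = N·(3j₀)²·(3jₘ)² = 100/3757
I = +1·√(0.026617/4π) = 0.04602295

0.046023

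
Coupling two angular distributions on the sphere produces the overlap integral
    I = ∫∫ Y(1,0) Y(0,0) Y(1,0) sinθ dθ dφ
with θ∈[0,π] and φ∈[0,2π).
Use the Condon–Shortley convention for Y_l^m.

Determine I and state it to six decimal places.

Checks pass: Σm=0; 2 even; l₃=1∈[1,1].
(2·1+1)(2·0+1)(2·1+1) = 9
Δ: 0! 2! 0! / 3! → 1/3
sum: t=0:+1/1 = 1/1
3j²(1 0 1; 0 0 0) = Δ·Π!·Σ² = 1/3  (sign -1)
(m-triple is (0,0,0) — same symbol as above.)
combine: 4πI² = 9·1/3·1/3 = 1/1
take √, sign +1: I = 0.28209479

0.282095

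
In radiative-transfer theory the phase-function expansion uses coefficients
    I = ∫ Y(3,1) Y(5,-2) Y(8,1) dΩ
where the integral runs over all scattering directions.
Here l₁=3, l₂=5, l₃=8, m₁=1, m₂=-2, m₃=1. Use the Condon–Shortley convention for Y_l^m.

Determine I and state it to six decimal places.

Rules hold: Σm=0, L=16 even, 2≤8≤8.
N = 7·11·17 = 1309
Δ = 0!·6!·10!/17! = 1/136136
Racah Σ t=0..0: t=0:+1/518400 = 1/518400
⇒ 3j(3 5 8; 0 0 0)² = 56/2431, sgn +1
Racah Σ t=0..0: t=0:+1/1451520 = 1/1451520
⇒ 3j(3 5 8; 1 -2 1)² = 45/4862, sgn -1
4πI² = N·(3j₀)²·(3jₘ)² = 8820/31603
I = -1·√(0.279087/4π) = -0.14902708

-0.149027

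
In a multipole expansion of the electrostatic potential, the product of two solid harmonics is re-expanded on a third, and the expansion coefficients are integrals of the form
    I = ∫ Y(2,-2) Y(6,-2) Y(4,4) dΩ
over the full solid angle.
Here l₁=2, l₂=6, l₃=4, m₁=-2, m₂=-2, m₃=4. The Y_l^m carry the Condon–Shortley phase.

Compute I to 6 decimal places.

Rules hold: Σm=0, L=12 even, 4≤4≤8.
N = 5·13·9 = 585
Δ = 4!·0!·8!/13! = 1/6435
Racah Σ t=2..2: t=2:+1/2304 = 1/2304
⇒ 3j(2 6 4; 0 0 0)² = 5/143, sgn +1
Racah Σ t=4..4: t=4:+1/967680 = 1/967680
⇒ 3j(2 6 4; -2 -2 4)² = 1/6435, sgn +1
4πI² = N·(3j₀)²·(3jₘ)² = 5/1573
I = +1·√(0.00317864/4π) = 0.01590434

0.015904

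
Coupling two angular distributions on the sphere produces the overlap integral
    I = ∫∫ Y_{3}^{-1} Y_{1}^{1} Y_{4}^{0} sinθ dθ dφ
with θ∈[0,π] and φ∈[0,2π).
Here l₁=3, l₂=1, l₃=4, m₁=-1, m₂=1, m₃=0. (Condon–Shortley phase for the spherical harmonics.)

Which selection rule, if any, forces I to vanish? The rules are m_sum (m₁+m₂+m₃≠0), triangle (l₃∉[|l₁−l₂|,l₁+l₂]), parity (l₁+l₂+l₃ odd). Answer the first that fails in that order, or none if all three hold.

none

Σmᵢ = 0  ✓
l₃∈[|l₁−l₂|,l₁+l₂]=[2,4], have l₃=4  ✓
Σlᵢ = 8 ⇒ even  ✓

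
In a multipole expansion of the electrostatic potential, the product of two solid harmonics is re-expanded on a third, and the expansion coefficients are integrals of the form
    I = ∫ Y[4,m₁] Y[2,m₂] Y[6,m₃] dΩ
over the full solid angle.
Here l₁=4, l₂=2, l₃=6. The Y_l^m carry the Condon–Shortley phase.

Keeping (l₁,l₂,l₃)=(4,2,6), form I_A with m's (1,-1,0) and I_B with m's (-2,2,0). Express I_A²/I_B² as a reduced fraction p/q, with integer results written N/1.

8/1

Shared (l₁,l₂,l₃)=(4,2,6): N and (l;000)² cancel in I_A²/I_B².
A: Δ = 0!·8!·4!/13! = 1/6435; Racah Σ t=0..0: t=0:+1/4320 = 1/4320; ⇒ 3j(4 2 6; 1 -1 0)² = 8/429, sgn +1
B: Δ = 0!·8!·4!/13! = 1/6435; Racah Σ t=0..0: t=0:+1/34560 = 1/34560; ⇒ 3j(4 2 6; -2 2 0)² = 1/429, sgn +1
I_A²/I_B² = (8/429)/(1/429) = 8/1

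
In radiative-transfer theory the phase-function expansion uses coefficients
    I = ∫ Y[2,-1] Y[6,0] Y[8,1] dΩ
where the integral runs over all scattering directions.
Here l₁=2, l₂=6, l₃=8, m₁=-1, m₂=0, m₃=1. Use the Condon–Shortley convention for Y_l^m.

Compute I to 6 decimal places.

Checks pass: Σm=0; 16 even; l₃=8∈[4,8].
(2·2+1)(2·6+1)(2·8+1) = 1105
Δ: 0! 4! 12! / 17! → 1/30940
sum: t=0:+1/2073600 = 1/2073600
3j²(2 6 8; 0 0 0) = Δ·Π!·Σ² = 28/1105  (sign +1)
sum: t=0:+1/3110400 = 1/3110400
3j²(2 6 8; -1 0 1) = Δ·Π!·Σ² = 21/1105  (sign -1)
combine: 4πI² = 1105·28/1105·21/1105 = 588/1105
take √, sign -1: I = -0.20577973

-0.205780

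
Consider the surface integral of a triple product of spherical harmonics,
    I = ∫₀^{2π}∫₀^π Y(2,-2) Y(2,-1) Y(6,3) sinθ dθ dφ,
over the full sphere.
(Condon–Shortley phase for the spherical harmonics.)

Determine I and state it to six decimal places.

0.000000

|2−2|≤6≤2+2 violated ⇒ I = 0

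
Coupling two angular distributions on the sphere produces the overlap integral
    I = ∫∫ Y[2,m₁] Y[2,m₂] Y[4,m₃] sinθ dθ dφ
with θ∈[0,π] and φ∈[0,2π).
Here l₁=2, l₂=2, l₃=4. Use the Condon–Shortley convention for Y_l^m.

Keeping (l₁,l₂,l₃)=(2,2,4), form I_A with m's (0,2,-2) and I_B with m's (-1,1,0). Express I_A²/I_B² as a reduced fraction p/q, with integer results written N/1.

Same 2,2,4: normalisation and zero-m 3j drop out of the ratio.
A: Δ: 0! 4! 4! / 9! → 1/630; sum: t=0:+1/96 = 1/96; 3j²(2 2 4; 0 2 -2) = Δ·Π!·Σ² = 1/42  (sign +1)
B: Δ: 0! 4! 4! / 9! → 1/630; sum: t=0:+1/36 = 1/36; 3j²(2 2 4; -1 1 0) = Δ·Π!·Σ² = 8/315  (sign +1)
I_A²/I_B² = (1/42)/(8/315) = 15/16

15/16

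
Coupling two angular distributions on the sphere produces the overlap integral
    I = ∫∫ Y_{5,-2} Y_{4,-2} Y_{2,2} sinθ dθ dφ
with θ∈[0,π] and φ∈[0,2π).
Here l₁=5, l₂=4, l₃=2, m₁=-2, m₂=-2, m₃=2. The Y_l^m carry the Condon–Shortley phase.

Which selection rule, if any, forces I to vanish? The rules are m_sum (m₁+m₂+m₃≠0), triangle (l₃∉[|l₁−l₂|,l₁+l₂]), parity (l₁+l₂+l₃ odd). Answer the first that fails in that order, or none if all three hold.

m_sum

m₁+m₂+m₃ = -2 − 2 + 2 = -2  ✗
triangle: |5−4|=1 ≤ l₃=2 ≤ 5+4=9
parity: l₁+l₂+l₃ = 11 is odd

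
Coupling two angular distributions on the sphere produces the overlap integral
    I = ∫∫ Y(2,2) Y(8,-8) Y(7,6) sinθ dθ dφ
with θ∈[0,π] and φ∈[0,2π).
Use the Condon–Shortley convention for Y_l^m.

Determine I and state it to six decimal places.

Σlᵢ=17 odd — θ-integrand is odd under cosθ→−cosθ; I=0

0.000000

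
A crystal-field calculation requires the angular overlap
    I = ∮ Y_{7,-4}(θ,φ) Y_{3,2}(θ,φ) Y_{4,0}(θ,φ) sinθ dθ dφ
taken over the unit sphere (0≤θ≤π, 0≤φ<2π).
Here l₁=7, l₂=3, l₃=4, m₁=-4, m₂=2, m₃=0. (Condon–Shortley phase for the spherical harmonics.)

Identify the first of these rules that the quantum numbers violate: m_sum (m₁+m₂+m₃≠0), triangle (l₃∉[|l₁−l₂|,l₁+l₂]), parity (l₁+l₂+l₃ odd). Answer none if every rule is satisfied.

Σmᵢ = -2  ✗
l₃∈[|l₁−l₂|,l₁+l₂]=[4,10], have l₃=4
Σlᵢ = 14 ⇒ even

m_sum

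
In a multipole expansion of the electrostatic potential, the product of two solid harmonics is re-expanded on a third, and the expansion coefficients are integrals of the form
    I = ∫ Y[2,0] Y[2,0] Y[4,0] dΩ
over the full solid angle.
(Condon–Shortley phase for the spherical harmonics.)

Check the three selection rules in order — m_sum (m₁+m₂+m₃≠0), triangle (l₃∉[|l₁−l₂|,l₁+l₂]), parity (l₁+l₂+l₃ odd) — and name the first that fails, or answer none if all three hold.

none

Σmᵢ = 0  ✓
l₃∈[|l₁−l₂|,l₁+l₂]=[0,4], have l₃=4  ✓
Σlᵢ = 8 ⇒ even  ✓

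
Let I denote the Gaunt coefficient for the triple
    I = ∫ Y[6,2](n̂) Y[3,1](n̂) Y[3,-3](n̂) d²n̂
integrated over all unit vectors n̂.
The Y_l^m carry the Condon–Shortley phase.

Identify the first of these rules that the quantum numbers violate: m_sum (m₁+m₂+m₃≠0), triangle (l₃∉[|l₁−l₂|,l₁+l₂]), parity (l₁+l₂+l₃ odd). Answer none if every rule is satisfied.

m₁+m₂+m₃ = 2 + 1 − 3 = 0  ✓
triangle: |6−3|=3 ≤ l₃=3 ≤ 6+3=9  ✓
parity: l₁+l₂+l₃ = 12 is even  ✓

none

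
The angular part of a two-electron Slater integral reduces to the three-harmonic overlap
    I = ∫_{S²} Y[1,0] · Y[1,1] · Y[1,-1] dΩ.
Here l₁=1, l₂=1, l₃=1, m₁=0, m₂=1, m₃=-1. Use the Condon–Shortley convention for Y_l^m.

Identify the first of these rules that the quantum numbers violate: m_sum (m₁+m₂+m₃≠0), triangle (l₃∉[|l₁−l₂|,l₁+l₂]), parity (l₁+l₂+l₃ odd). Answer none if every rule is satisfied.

parity

Σmᵢ = 0  ✓
l₃∈[|l₁−l₂|,l₁+l₂]=[0,2], have l₃=1  ✓
Σlᵢ = 3 ⇒ odd  ✗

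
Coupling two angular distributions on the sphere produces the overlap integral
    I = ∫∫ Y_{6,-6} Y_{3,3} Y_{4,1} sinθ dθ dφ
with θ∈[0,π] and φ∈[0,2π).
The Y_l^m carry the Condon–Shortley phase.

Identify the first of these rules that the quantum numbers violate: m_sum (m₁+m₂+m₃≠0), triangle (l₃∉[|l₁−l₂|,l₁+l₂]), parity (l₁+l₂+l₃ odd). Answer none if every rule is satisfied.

m_sum

azimuthal sum: -6 + 3 + 1 = -2  ✗
3 ≤ 4 ≤ 9 (triangle on l)
L = 6 + 3 + 4 = 13 (odd)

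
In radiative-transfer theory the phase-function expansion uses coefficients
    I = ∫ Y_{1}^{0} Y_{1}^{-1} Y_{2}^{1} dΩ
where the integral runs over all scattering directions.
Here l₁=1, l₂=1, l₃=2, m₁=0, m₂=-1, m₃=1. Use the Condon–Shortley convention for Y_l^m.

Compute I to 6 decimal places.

-0.218510

m-sum 0 ✓  L=4 even ✓  0≤2≤2 ✓
Π(2lᵢ+1) = 3×3×5 = 45
triangle coeff Δ(1,1,2) = 1/30
Σ_t [0,0]: t=0:+1/1 = 1/1
(3j)²=2/15 [(1 1 2; 0 0 0)], sign=+1
Σ_t [0,0]: t=0:+1/2 = 1/2
(3j)²=1/10 [(1 1 2; 0 -1 1)], sign=-1
⇒ 4πI² = 3/5
I = (-1)√(3/5/(4π)) = -0.21850969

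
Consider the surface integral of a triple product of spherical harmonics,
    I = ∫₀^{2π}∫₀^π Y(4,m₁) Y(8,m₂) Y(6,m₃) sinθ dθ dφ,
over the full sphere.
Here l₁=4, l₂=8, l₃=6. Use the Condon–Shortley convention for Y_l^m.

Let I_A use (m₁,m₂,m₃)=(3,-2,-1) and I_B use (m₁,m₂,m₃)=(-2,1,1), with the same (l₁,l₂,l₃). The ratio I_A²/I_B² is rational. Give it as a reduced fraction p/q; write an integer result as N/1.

8281/2645

l's match ⇒ only the (l;m) 3-j factors differ between A and B.
A: triangle coeff Δ(4,8,6) = 1/23279256; Σ_t [0,1]: t=0:+1/12441600 t=1:−1/3456000 = -13/62208000; (3j)²=637/42636 [(4 8 6; 3 -2 -1)], sign=+1
B: triangle coeff Δ(4,8,6) = 1/23279256; Σ_t [4,6]: t=4:+1/1382400 t=5:−1/2073600 t=6:+1/43545600 = 23/87091200; (3j)²=2645/554268 [(4 8 6; -2 1 1)], sign=-1
I_A²/I_B² = (637/42636)/(2645/554268) = 8281/2645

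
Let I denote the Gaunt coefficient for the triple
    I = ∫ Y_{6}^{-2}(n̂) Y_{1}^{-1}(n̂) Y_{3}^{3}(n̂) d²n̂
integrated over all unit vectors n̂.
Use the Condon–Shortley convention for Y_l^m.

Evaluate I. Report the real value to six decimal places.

triangle: need 5≤l₃≤7, have 3; I=0

0.000000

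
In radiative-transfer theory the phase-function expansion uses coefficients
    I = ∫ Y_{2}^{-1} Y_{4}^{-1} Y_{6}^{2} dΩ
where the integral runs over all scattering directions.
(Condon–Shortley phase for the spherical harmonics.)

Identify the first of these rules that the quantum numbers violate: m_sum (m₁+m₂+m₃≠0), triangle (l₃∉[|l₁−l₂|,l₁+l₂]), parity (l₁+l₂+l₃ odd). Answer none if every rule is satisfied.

Σmᵢ = 0  ✓
l₃∈[|l₁−l₂|,l₁+l₂]=[2,6], have l₃=6  ✓
Σlᵢ = 12 ⇒ even  ✓

none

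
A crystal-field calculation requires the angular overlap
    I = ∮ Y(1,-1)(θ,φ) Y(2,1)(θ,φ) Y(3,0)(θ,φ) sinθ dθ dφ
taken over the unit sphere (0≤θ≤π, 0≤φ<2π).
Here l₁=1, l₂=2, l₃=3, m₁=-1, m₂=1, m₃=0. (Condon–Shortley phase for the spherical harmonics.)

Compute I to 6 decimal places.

Rules hold: Σm=0, L=6 even, 1≤3≤3.
N = 3·5·7 = 105
Δ = 0!·2!·4!/7! = 1/105
Racah Σ t=0..0: t=0:+1/4 = 1/4
⇒ 3j(1 2 3; 0 0 0)² = 3/35, sgn -1
Racah Σ t=0..0: t=0:+1/12 = 1/12
⇒ 3j(1 2 3; -1 1 0)² = 1/35, sgn -1
4πI² = N·(3j₀)²·(3jₘ)² = 9/35
I = +1·√(0.257143/4π) = 0.14304817

0.143048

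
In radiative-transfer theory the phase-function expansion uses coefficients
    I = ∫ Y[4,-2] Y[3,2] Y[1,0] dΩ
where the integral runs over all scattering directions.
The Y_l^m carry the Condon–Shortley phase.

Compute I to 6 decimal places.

Rules hold: Σm=0, L=8 even, 1≤1≤7.
N = 9·7·3 = 189
Δ = 6!·2!·0!/9! = 1/252
Racah Σ t=3..3: t=3:−1/36 = -1/36
⇒ 3j(4 3 1; 0 0 0)² = 4/63, sgn +1
Racah Σ t=5..5: t=5:−1/120 = -1/120
⇒ 3j(4 3 1; -2 2 0)² = 1/21, sgn +1
4πI² = N·(3j₀)²·(3jₘ)² = 4/7
I = +1·√(0.571429/4π) = 0.21324362

0.213244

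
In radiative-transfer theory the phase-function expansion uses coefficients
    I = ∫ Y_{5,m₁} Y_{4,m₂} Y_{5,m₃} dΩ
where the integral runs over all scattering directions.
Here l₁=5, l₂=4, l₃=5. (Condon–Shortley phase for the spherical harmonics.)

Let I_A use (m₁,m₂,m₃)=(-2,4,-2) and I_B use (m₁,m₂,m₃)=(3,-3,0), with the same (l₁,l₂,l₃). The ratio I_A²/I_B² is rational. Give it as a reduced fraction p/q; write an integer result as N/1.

Same 5,4,5: normalisation and zero-m 3j drop out of the ratio.
A: Δ: 4! 6! 4! / 15! → 1/3153150; sum: t=4:+1/20736 = 1/20736; 3j²(5 4 5; -2 4 -2) = Δ·Π!·Σ² = 35/1287  (sign -1)
B: Δ: 4! 6! 4! / 15! → 1/3153150; sum: t=0:+1/6912 t=1:−1/17280 = 1/11520; 3j²(5 4 5; 3 -3 0) = Δ·Π!·Σ² = 2/143  (sign -1)
I_A²/I_B² = (35/1287)/(2/143) = 35/18

35/18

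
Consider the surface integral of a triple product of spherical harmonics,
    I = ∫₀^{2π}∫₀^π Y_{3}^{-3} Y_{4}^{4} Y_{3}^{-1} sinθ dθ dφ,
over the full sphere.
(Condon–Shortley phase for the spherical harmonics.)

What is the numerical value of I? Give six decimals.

-0.166198

Checks pass: Σm=0; 10 even; l₃=3∈[1,7].
(2·3+1)(2·4+1)(2·3+1) = 441
Δ: 4! 2! 4! / 11! → 1/34650
sum: t=1:−1/72 t=2:+1/16 t=3:−1/72 = 5/144
3j²(3 4 3; 0 0 0) = Δ·Π!·Σ² = 2/77  (sign -1)
sum: t=4:+1/1152 = 1/1152
3j²(3 4 3; -3 4 -1) = Δ·Π!·Σ² = 1/33  (sign +1)
combine: 4πI² = 441·2/77·1/33 = 42/121
take √, sign -1: I = -0.16619847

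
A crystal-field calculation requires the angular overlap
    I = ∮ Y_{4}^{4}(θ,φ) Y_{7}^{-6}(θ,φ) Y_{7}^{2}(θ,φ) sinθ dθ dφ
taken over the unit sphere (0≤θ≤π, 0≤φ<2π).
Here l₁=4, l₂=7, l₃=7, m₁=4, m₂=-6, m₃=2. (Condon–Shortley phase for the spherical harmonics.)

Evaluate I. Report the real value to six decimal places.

0.082491

Rules hold: Σm=0, L=18 even, 3≤7≤11.
N = 9·15·15 = 2025
Δ = 4!·4!·10!/19! = 1/58198140
Racah Σ t=0..4: t=0:+1/17418240 t=1:−1/622080 t=2:+1/230400 t=3:−1/622080 t=4:+1/17418240 = 1/806400
⇒ 3j(4 7 7; 0 0 0)² = 2268/230945, sgn -1
Racah Σ t=0..0: t=0:+1/209018880 = 1/209018880
⇒ 3j(4 7 7; 4 -6 2)² = 25/5814, sgn -1
4πI² = N·(3j₀)²·(3jₘ)² = 1275750/14919047
I = +1·√(0.0855115/4π) = 0.08249114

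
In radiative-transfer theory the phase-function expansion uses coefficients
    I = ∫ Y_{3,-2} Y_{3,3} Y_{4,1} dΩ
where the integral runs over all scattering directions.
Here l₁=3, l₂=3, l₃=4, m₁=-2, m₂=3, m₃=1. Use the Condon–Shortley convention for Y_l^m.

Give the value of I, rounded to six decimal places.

m-sum = -2 + 3 + 1 = 2 ≠ 0 ⇒ I = 0

0.000000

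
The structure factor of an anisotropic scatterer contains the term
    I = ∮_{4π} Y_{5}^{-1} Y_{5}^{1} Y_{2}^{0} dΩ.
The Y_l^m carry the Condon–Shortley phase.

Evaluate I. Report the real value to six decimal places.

-0.145565

Checks pass: Σm=0; 12 even; l₃=2∈[0,10].
(2·5+1)(2·5+1)(2·2+1) = 605
Δ: 8! 2! 2! / 13! → 1/38610
sum: t=3:−1/2880 t=4:+1/576 t=5:−1/2880 = 1/960
3j²(5 5 2; 0 0 0) = Δ·Π!·Σ² = 10/429  (sign +1)
sum: t=4:+1/2304 t=5:−1/720 t=6:+1/5760 = -1/1280
3j²(5 5 2; -1 1 0) = Δ·Π!·Σ² = 27/1430  (sign -1)
combine: 4πI² = 605·10/429·27/1430 = 45/169
take √, sign -1: I = -0.14556534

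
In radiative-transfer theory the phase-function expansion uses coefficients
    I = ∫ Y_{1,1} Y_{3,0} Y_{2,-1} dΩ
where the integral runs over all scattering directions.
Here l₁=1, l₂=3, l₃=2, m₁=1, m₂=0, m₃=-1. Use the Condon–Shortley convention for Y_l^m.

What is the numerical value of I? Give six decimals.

Rules hold: Σm=0, L=6 even, 2≤2≤4.
N = 3·7·5 = 105
Δ = 2!·0!·4!/7! = 1/105
Racah Σ t=1..1: t=1:−1/4 = -1/4
⇒ 3j(1 3 2; 0 0 0)² = 3/35, sgn -1
Racah Σ t=0..0: t=0:+1/12 = 1/12
⇒ 3j(1 3 2; 1 0 -1)² = 1/35, sgn -1
4πI² = N·(3j₀)²·(3jₘ)² = 9/35
I = +1·√(0.257143/4π) = 0.14304817

0.143048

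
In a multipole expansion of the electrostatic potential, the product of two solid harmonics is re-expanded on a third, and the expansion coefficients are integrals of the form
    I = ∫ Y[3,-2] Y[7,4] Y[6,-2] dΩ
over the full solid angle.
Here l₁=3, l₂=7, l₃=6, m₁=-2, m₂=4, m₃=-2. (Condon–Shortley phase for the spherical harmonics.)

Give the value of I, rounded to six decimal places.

m-sum 0 ✓  L=16 even ✓  4≤6≤10 ✓
Π(2lᵢ+1) = 7×15×13 = 1365
triangle coeff Δ(3,7,6) = 1/2042040
Σ_t [1,3]: t=1:−1/207360 t=2:+1/57600 t=3:−1/207360 = 1/129600
(3j)²=168/12155 [(3 7 6; 0 0 0)], sign=+1
Σ_t [3,4]: t=3:−1/967680 t=4:+1/725760 = 1/2903040
(3j)²=5/3094 [(3 7 6; -2 4 -2)], sign=+1
⇒ 4πI² = 1260/41327
I = (+1)√(1260/41327/(4π)) = 0.04925648

0.049256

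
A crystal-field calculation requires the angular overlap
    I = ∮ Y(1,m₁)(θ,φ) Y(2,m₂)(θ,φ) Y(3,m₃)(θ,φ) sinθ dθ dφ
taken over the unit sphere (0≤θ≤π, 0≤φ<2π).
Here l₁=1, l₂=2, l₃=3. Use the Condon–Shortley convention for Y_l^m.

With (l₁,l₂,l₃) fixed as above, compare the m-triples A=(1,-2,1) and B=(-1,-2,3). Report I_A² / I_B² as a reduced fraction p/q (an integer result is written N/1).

l's match ⇒ only the (l;m) 3-j factors differ between A and B.
A: triangle coeff Δ(1,2,3) = 1/105; Σ_t [0,0]: t=0:+1/48 = 1/48; (3j)²=1/105 [(1 2 3; 1 -2 1)], sign=+1
B: triangle coeff Δ(1,2,3) = 1/105; Σ_t [0,0]: t=0:+1/48 = 1/48; (3j)²=1/7 [(1 2 3; -1 -2 3)], sign=+1
I_A²/I_B² = (1/105)/(1/7) = 1/15

1/15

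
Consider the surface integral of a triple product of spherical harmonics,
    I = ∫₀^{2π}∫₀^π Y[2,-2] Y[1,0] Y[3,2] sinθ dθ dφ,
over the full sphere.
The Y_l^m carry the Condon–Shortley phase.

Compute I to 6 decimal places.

m-sum 0 ✓  L=6 even ✓  1≤3≤3 ✓
Π(2lᵢ+1) = 5×3×7 = 105
triangle coeff Δ(2,1,3) = 1/105
Σ_t [0,0]: t=0:+1/4 = 1/4
(3j)²=3/35 [(2 1 3; 0 0 0)], sign=-1
Σ_t [0,0]: t=0:+1/24 = 1/24
(3j)²=1/21 [(2 1 3; -2 0 2)], sign=-1
⇒ 4πI² = 3/7
I = (+1)√(3/7/(4π)) = 0.18467439

0.184674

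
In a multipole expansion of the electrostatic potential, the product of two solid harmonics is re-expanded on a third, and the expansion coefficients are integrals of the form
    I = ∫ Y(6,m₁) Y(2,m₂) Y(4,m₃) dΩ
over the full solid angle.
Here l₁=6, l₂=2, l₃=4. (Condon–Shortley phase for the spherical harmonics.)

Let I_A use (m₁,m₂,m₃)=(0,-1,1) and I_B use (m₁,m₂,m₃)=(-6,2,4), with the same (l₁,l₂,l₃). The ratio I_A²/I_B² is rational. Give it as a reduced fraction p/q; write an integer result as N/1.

Same 6,2,4: normalisation and zero-m 3j drop out of the ratio.
A: Δ: 4! 8! 0! / 13! → 1/6435; sum: t=1:−1/4320 = -1/4320; 3j²(6 2 4; 0 -1 1) = Δ·Π!·Σ² = 8/429  (sign +1)
B: Δ: 4! 8! 0! / 13! → 1/6435; sum: t=4:+1/967680 = 1/967680; 3j²(6 2 4; -6 2 4) = Δ·Π!·Σ² = 1/13  (sign +1)
I_A²/I_B² = (8/429)/(1/13) = 8/33

8/33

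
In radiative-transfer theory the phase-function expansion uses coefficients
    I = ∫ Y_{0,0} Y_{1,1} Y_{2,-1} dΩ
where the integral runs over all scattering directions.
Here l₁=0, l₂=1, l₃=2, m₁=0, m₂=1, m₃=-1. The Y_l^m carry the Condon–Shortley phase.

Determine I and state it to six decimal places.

0.000000

|0−1|≤2≤0+1 violated ⇒ I = 0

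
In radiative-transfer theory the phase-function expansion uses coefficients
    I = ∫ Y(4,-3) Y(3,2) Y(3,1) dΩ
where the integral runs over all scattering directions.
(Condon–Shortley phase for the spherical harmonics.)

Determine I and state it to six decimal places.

Checks pass: Σm=0; 10 even; l₃=3∈[1,7].
(2·4+1)(2·3+1)(2·3+1) = 441
Δ: 4! 4! 2! / 11! → 1/34650
sum: t=1:−1/72 t=2:+1/16 t=3:−1/72 = 5/144
3j²(4 3 3; 0 0 0) = Δ·Π!·Σ² = 2/77  (sign -1)
sum: t=3:−1/288 t=4:+1/144 = 1/288
3j²(4 3 3; -3 2 1) = Δ·Π!·Σ² = 1/99  (sign +1)
combine: 4πI² = 441·2/77·1/99 = 14/121
take √, sign -1: I = -0.09595473

-0.095955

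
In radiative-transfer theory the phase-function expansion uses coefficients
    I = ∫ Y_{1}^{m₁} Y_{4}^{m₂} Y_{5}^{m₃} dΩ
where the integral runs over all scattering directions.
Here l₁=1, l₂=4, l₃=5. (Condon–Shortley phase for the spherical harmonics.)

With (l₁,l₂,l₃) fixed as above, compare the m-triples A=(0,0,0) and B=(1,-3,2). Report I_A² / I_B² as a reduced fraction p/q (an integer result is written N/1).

Same 1,4,5: normalisation and zero-m 3j drop out of the ratio.
A: Δ: 0! 2! 8! / 11! → 1/495; sum: t=0:+1/576 = 1/576; 3j²(1 4 5; 0 0 0) = Δ·Π!·Σ² = 5/99  (sign -1)
B: Δ: 0! 2! 8! / 11! → 1/495; sum: t=0:+1/10080 = 1/10080; 3j²(1 4 5; 1 -3 2) = Δ·Π!·Σ² = 1/165  (sign -1)
I_A²/I_B² = (5/99)/(1/165) = 25/3

25/3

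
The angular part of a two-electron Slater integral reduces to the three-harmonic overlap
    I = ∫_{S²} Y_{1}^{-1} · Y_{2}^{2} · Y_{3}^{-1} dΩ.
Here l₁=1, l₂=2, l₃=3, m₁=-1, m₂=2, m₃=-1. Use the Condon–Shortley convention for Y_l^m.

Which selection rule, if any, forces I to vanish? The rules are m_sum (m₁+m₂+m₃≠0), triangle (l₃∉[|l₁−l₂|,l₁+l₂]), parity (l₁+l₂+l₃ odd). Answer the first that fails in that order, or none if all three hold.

m₁+m₂+m₃ = -1 + 2 − 1 = 0  ✓
triangle: |1−2|=1 ≤ l₃=3 ≤ 1+2=3  ✓
parity: l₁+l₂+l₃ = 6 is even  ✓

none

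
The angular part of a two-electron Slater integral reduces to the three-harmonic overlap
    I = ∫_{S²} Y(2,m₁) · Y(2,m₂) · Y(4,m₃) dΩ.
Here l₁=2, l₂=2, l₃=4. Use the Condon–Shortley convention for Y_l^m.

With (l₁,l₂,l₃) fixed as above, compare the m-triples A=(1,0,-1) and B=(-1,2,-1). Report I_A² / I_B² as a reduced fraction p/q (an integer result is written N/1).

6/1

Same 2,2,4: normalisation and zero-m 3j drop out of the ratio.
A: Δ: 0! 4! 4! / 9! → 1/630; sum: t=0:+1/24 = 1/24; 3j²(2 2 4; 1 0 -1) = Δ·Π!·Σ² = 1/21  (sign -1)
B: Δ: 0! 4! 4! / 9! → 1/630; sum: t=0:+1/144 = 1/144; 3j²(2 2 4; -1 2 -1) = Δ·Π!·Σ² = 1/126  (sign -1)
I_A²/I_B² = (1/21)/(1/126) = 6/1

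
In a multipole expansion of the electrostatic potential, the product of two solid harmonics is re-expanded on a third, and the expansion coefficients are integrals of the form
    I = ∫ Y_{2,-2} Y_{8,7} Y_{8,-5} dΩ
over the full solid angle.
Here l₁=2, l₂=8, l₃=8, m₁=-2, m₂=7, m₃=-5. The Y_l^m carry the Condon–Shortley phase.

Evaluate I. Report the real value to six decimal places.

Rules hold: Σm=0, L=18 even, 6≤8≤10.
N = 5·17·17 = 1445
Δ = 2!·2!·14!/19! = 1/348840
Racah Σ t=0..2: t=0:+1/116121600 t=1:−1/25401600 t=2:+1/116121600 = -1/45158400
⇒ 3j(2 8 8; 0 0 0)² = 24/1615, sgn -1
Racah Σ t=2..2: t=2:+1/24908083200 = 1/24908083200
⇒ 3j(2 8 8; -2 7 -5)² = 7/1292, sgn -1
4πI² = N·(3j₀)²·(3jₘ)² = 42/361
I = +1·√(0.116343/4π) = 0.09622017

0.096220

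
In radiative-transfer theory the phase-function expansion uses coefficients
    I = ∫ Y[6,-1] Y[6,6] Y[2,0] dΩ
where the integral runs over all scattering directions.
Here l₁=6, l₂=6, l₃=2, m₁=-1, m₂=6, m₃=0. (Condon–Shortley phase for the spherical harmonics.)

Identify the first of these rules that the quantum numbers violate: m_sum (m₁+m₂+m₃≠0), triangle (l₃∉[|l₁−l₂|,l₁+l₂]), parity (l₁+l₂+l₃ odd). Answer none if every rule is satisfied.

m₁+m₂+m₃ = -1 + 6 + 0 = 5  ✗
triangle: |6−6|=0 ≤ l₃=2 ≤ 6+6=12
parity: l₁+l₂+l₃ = 14 is even

m_sum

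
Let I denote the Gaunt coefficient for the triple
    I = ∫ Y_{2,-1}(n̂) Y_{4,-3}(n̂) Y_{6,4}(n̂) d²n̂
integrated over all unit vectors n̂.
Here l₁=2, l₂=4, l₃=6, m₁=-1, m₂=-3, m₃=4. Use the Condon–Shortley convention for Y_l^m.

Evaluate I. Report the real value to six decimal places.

m-sum 0 ✓  L=12 even ✓  2≤6≤6 ✓
Π(2lᵢ+1) = 5×9×13 = 585
triangle coeff Δ(2,4,6) = 1/6435
Σ_t [0,0]: t=0:+1/2304 = 1/2304
(3j)²=5/143 [(2 4 6; 0 0 0)], sign=+1
Σ_t [0,0]: t=0:+1/30240 = 1/30240
(3j)²=16/429 [(2 4 6; -1 -3 4)], sign=+1
⇒ 4πI² = 1200/1573
I = (+1)√(1200/1573/(4π)) = 0.24638901

0.246389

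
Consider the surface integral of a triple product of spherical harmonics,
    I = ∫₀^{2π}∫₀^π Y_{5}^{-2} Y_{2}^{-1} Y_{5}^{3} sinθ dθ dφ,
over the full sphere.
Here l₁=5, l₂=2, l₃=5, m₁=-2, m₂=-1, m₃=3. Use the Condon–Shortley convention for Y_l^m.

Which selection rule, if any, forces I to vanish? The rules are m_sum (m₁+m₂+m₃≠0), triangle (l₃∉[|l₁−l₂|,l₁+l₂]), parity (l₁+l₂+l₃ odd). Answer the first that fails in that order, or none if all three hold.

Σmᵢ = 0  ✓
l₃∈[|l₁−l₂|,l₁+l₂]=[3,7], have l₃=5  ✓
Σlᵢ = 12 ⇒ even  ✓

none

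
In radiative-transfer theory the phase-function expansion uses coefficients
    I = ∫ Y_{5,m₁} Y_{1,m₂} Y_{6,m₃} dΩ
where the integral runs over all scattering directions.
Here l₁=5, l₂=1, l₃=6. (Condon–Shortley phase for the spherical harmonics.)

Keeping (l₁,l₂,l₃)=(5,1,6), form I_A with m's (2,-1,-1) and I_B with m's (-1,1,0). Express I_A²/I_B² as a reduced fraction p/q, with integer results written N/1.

l's match ⇒ only the (l;m) 3-j factors differ between A and B.
A: triangle coeff Δ(5,1,6) = 1/858; Σ_t [0,0]: t=0:+1/60480 = 1/60480; (3j)²=5/429 [(5 1 6; 2 -1 -1)], sign=-1
B: triangle coeff Δ(5,1,6) = 1/858; Σ_t [0,0]: t=0:+1/34560 = 1/34560; (3j)²=5/286 [(5 1 6; -1 1 0)], sign=+1
I_A²/I_B² = (5/429)/(5/286) = 2/3

2/3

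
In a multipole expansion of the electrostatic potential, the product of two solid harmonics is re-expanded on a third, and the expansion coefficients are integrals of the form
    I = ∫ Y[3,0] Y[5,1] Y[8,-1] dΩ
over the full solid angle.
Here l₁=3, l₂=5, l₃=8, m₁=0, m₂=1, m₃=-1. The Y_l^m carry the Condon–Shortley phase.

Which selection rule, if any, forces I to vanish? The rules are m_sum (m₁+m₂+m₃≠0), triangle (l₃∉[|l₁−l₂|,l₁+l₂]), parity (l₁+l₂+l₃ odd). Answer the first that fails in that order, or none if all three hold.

m₁+m₂+m₃ = 0 + 1 − 1 = 0  ✓
triangle: |3−5|=2 ≤ l₃=8 ≤ 3+5=8  ✓
parity: l₁+l₂+l₃ = 16 is even  ✓

none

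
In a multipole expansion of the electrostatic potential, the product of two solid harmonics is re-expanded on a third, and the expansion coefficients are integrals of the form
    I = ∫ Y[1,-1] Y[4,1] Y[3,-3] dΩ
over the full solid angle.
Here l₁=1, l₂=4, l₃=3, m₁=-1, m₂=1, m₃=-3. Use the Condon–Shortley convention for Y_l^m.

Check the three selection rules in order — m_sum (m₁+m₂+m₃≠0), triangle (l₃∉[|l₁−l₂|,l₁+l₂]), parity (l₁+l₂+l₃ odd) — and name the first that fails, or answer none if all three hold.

m_sum

azimuthal sum: -1 + 1 − 3 = -3  ✗
3 ≤ 3 ≤ 5 (triangle on l)
L = 1 + 4 + 3 = 8 (even)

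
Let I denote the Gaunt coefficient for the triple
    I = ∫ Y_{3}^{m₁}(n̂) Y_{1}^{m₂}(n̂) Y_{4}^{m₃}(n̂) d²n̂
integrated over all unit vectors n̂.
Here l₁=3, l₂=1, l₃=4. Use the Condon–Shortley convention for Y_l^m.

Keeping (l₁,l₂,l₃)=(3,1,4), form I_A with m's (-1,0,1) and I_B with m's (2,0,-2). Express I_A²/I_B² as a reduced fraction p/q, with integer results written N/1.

Shared (l₁,l₂,l₃)=(3,1,4): N and (l;000)² cancel in I_A²/I_B².
A: Δ = 0!·6!·2!/9! = 1/252; Racah Σ t=0..0: t=0:+1/48 = 1/48; ⇒ 3j(3 1 4; -1 0 1)² = 5/84, sgn -1
B: Δ = 0!·6!·2!/9! = 1/252; Racah Σ t=0..0: t=0:+1/120 = 1/120; ⇒ 3j(3 1 4; 2 0 -2)² = 1/21, sgn +1
I_A²/I_B² = (5/84)/(1/21) = 5/4

5/4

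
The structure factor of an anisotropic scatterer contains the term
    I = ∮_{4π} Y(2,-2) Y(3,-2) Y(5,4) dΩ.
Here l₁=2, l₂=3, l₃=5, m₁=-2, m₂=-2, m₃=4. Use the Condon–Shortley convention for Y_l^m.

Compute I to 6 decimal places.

0.268967

Checks pass: Σm=0; 10 even; l₃=5∈[1,5].
(2·2+1)(2·3+1)(2·5+1) = 385
Δ: 0! 4! 6! / 11! → 1/2310
sum: t=0:+1/144 = 1/144
3j²(2 3 5; 0 0 0) = Δ·Π!·Σ² = 10/231  (sign -1)
sum: t=0:+1/2880 = 1/2880
3j²(2 3 5; -2 -2 4) = Δ·Π!·Σ² = 3/55  (sign -1)
combine: 4πI² = 385·10/231·3/55 = 10/11
take √, sign +1: I = 0.26896683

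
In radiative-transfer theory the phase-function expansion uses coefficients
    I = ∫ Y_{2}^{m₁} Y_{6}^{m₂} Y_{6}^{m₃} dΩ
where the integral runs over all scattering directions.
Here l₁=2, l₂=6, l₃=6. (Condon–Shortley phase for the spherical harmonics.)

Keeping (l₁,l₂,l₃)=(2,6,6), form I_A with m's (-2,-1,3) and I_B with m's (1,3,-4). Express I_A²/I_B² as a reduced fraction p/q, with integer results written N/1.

48/49

Same 2,6,6: normalisation and zero-m 3j drop out of the ratio.
A: Δ: 2! 2! 10! / 15! → 1/90090; sum: t=2:+1/120960 = 1/120960; 3j²(2 6 6; -2 -1 3) = Δ·Π!·Σ² = 24/1001  (sign -1)
B: Δ: 2! 2! 10! / 15! → 1/90090; sum: t=0:+1/725760 t=1:−1/161280 = -1/207360; 3j²(2 6 6; 1 3 -4) = Δ·Π!·Σ² = 7/286  (sign -1)
I_A²/I_B² = (24/1001)/(7/286) = 48/49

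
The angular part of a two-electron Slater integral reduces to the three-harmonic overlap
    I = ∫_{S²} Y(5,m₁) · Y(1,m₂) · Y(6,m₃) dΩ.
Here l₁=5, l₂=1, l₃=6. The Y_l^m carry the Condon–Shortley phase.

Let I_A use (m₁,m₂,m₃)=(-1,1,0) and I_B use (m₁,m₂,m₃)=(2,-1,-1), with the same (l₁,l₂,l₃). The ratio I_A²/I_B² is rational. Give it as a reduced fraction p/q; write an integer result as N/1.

3/2

Same 5,1,6: normalisation and zero-m 3j drop out of the ratio.
A: Δ: 0! 10! 2! / 13! → 1/858; sum: t=0:+1/34560 = 1/34560; 3j²(5 1 6; -1 1 0) = Δ·Π!·Σ² = 5/286  (sign +1)
B: Δ: 0! 10! 2! / 13! → 1/858; sum: t=0:+1/60480 = 1/60480; 3j²(5 1 6; 2 -1 -1) = Δ·Π!·Σ² = 5/429  (sign -1)
I_A²/I_B² = (5/286)/(5/429) = 3/2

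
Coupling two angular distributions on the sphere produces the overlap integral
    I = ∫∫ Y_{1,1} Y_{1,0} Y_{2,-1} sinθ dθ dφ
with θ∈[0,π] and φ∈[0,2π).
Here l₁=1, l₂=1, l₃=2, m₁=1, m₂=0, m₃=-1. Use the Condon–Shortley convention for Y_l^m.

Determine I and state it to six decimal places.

-0.218510

Rules hold: Σm=0, L=4 even, 0≤2≤2.
N = 3·3·5 = 45
Δ = 0!·2!·2!/5! = 1/30
Racah Σ t=0..0: t=0:+1/1 = 1/1
⇒ 3j(1 1 2; 0 0 0)² = 2/15, sgn +1
Racah Σ t=0..0: t=0:+1/2 = 1/2
⇒ 3j(1 1 2; 1 0 -1)² = 1/10, sgn -1
4πI² = N·(3j₀)²·(3jₘ)² = 3/5
I = -1·√(0.6/4π) = -0.21850969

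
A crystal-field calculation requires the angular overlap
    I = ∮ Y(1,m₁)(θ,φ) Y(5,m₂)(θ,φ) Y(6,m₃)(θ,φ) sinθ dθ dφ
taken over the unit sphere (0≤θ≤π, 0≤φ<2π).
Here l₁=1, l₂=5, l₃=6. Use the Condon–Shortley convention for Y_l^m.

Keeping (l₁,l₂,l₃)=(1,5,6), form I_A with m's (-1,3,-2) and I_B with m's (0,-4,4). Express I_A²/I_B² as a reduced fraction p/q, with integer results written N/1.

3/10

l's match ⇒ only the (l;m) 3-j factors differ between A and B.
A: triangle coeff Δ(1,5,6) = 1/858; Σ_t [0,0]: t=0:+1/161280 = 1/161280; (3j)²=1/143 [(1 5 6; -1 3 -2)], sign=+1
B: triangle coeff Δ(1,5,6) = 1/858; Σ_t [0,0]: t=0:+1/362880 = 1/362880; (3j)²=10/429 [(1 5 6; 0 -4 4)], sign=+1
I_A²/I_B² = (1/143)/(10/429) = 3/10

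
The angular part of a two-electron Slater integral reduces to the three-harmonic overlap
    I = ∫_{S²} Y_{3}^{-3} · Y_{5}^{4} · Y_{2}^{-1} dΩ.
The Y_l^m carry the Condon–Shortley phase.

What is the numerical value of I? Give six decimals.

0.219610

m-sum 0 ✓  L=10 even ✓  2≤2≤8 ✓
Π(2lᵢ+1) = 7×11×5 = 385
triangle coeff Δ(3,5,2) = 1/2310
Σ_t [3,3]: t=3:−1/144 = -1/144
(3j)²=10/231 [(3 5 2; 0 0 0)], sign=-1
Σ_t [6,6]: t=6:+1/4320 = 1/4320
(3j)²=2/55 [(3 5 2; -3 4 -1)], sign=-1
⇒ 4πI² = 20/33
I = (+1)√(20/33/(4π)) = 0.21961050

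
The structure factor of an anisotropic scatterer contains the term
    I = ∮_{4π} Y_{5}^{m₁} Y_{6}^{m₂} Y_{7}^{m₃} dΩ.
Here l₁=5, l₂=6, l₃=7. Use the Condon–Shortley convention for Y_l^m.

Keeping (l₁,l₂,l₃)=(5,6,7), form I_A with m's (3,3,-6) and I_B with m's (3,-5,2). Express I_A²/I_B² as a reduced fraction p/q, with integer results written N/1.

39/80

Shared (l₁,l₂,l₃)=(5,6,7): N and (l;000)² cancel in I_A²/I_B².
A: Δ = 4!·6!·8!/19! = 1/174594420; Racah Σ t=1..2: t=1:−1/29030400 t=2:+1/14515200 = 1/29030400; ⇒ 3j(5 6 7; 3 3 -6)² = 12/1615, sgn -1
B: Δ = 4!·6!·8!/19! = 1/174594420; Racah Σ t=0..1: t=0:+1/5806080 t=1:−1/29030400 = 1/7257600; ⇒ 3j(5 6 7; 3 -5 2)² = 64/4199, sgn -1
I_A²/I_B² = (12/1615)/(64/4199) = 39/80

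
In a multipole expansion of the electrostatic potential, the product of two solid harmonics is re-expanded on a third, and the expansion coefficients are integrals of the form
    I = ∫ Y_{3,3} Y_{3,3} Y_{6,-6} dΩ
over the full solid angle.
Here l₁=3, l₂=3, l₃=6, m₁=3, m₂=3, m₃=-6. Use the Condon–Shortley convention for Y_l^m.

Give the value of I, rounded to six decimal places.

Checks pass: Σm=0; 12 even; l₃=6∈[0,6].
(2·3+1)(2·3+1)(2·6+1) = 637
Δ: 0! 6! 6! / 13! → 1/12012
sum: t=0:+1/1296 = 1/1296
3j²(3 3 6; 0 0 0) = Δ·Π!·Σ² = 100/3003  (sign +1)
sum: t=0:+1/518400 = 1/518400
3j²(3 3 6; 3 3 -6) = Δ·Π!·Σ² = 1/13  (sign +1)
combine: 4πI² = 637·100/3003·1/13 = 700/429
take √, sign +1: I = 0.36034246

0.360342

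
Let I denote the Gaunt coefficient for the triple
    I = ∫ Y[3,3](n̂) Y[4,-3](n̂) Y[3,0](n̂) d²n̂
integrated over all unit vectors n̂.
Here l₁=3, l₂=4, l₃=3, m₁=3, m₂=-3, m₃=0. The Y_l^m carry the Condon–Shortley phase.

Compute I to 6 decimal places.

0.203551

Checks pass: Σm=0; 10 even; l₃=3∈[1,7].
(2·3+1)(2·4+1)(2·3+1) = 441
Δ: 4! 2! 4! / 11! → 1/34650
sum: t=1:−1/72 t=2:+1/16 t=3:−1/72 = 5/144
3j²(3 4 3; 0 0 0) = Δ·Π!·Σ² = 2/77  (sign -1)
sum: t=0:+1/288 = 1/288
3j²(3 4 3; 3 -3 0) = Δ·Π!·Σ² = 1/22  (sign -1)
combine: 4πI² = 441·2/77·1/22 = 63/121
take √, sign +1: I = 0.20355073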